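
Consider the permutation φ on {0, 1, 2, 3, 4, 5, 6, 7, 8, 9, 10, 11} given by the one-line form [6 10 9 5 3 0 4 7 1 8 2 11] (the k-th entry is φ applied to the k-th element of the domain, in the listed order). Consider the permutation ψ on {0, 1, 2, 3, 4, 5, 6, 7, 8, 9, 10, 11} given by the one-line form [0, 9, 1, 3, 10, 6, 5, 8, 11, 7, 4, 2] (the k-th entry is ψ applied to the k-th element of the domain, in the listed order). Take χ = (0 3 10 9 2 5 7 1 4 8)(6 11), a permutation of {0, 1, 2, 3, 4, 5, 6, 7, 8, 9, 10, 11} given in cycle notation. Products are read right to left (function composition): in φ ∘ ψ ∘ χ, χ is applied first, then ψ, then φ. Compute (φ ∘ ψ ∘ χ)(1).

2

Apply the permutations in order: χ(1) = 4, then ψ(4) = 10, then φ(10) = 2. So (φ ∘ ψ ∘ χ)(1) = 2.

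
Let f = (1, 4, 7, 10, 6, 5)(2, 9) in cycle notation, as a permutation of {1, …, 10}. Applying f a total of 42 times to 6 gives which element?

6

6 lies in the 6-cycle (1, 4, 7, 10, 6, 5).
On a 6-cycle, f^6 is the identity, so f^42 = f^0 there (42 ≡ 0 mod 6).
So f^42(6) = 6.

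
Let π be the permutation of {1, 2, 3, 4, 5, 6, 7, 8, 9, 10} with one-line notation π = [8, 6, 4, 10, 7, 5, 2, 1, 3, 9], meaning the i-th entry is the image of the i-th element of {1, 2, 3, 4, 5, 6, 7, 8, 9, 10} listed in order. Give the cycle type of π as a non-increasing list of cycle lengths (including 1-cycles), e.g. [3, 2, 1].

[4, 4, 2]

The disjoint cycles are (1 8)(2 6 5 7)(3 4 10 9), with lengths 4, 4, 2 in non-increasing order.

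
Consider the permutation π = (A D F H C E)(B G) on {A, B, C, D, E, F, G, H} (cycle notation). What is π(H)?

H appears in (A D F H C E); the next entry (wrapping around) is C.

C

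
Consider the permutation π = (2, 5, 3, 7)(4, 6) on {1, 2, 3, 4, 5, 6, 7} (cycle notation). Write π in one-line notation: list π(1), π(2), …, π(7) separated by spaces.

1 5 7 6 3 4 2

Each element maps to the next entry in its cycle (wrapping to the front): 1→1, 2→5, 3→7, 4→6, 5→3, 6→4, 7→2.
Listing these in domain order gives 1 5 7 6 3 4 2.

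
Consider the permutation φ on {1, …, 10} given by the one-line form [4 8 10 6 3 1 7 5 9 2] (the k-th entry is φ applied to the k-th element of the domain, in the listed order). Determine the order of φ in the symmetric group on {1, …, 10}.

The disjoint-cycle form of φ has cycle lengths 5, 3, 1, 1.
The order is lcm(5, 3) = 15.

15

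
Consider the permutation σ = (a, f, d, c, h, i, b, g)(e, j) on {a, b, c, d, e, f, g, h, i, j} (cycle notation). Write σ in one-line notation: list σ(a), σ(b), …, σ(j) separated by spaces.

f g h c j d a i b e

Each element maps to the next entry in its cycle (wrapping to the front): a→f, b→g, c→h, d→c, e→j, f→d, g→a, h→i, i→b, j→e.
So the one-line form is f g h c j d a i b e.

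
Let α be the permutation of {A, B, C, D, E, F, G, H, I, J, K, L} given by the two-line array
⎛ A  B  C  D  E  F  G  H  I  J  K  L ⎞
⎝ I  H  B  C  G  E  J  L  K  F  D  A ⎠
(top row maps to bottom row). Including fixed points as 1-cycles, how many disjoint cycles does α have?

The cycle decomposition is (A I K D C B H L)(E G J F), which has 2 cycles (counting 1-cycles).

2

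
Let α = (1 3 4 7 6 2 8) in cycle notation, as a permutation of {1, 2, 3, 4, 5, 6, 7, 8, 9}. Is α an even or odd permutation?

even

The cycle lengths are 7, 1, 1.
A cycle is odd iff its length is even; α has 0 even-length cycles, so sgn(α) = (−1)^0 and α is even.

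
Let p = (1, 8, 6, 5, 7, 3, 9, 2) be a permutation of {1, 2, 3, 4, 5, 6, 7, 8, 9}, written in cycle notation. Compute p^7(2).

2 lies in the 8-cycle (1, 8, 6, 5, 7, 3, 9, 2).
Stepping 7 places around the cycle: 2 → 1 → 8 → 6 → 5 → 7 → 3 → 9.

9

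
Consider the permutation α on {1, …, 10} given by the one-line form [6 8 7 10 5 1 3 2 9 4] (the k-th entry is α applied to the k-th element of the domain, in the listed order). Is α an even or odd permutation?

even

In disjoint-cycle form the cycle lengths are 2, 2, 2, 2, 1, 1.
A cycle of length ℓ contributes ℓ−1 transpositions, so α is a product of 1 + 1 + 1 + 1 = 4 transpositions — even.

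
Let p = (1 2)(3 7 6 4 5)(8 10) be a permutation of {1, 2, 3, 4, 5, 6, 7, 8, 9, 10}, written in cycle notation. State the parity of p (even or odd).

The cycle lengths are 5, 2, 2, 1.
A cycle is odd iff its length is even; p has 2 even-length cycles, so sgn(p) = (−1)^2 and p is even.

even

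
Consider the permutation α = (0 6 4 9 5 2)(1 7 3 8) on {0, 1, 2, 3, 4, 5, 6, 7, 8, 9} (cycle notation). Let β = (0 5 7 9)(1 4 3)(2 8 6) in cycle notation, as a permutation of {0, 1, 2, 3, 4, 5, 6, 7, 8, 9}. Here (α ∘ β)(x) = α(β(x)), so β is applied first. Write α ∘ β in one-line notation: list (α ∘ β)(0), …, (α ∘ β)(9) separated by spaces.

2 9 1 7 8 3 0 5 4 6

(α ∘ β)(x) = α(β(x)). Computing each image: α(β(0)) = α(5) = 2, α(β(1)) = α(4) = 9, α(β(2)) = α(8) = 1, α(β(3)) = α(1) = 7, α(β(4)) = α(3) = 8, α(β(5)) = α(7) = 3, α(β(6)) = α(2) = 0, α(β(7)) = α(9) = 5, α(β(8)) = α(6) = 4, α(β(9)) = α(0) = 6.
Hence α ∘ β = [2 9 1 7 8 3 0 5 4 6].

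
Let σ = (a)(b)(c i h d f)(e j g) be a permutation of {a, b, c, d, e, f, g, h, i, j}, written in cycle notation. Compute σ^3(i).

f

i lies in the 5-cycle (c i h d f).
Stepping 3 places around the cycle: i → h → d → f.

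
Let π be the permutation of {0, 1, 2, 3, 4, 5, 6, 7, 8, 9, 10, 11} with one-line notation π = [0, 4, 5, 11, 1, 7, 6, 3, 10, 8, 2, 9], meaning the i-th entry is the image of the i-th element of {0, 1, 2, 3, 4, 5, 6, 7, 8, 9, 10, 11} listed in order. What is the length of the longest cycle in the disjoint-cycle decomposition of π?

Decomposing into disjoint cycles gives (1, 4)(2, 5, 7, 3, 11, 9, 8, 10); the longest has length 8.

8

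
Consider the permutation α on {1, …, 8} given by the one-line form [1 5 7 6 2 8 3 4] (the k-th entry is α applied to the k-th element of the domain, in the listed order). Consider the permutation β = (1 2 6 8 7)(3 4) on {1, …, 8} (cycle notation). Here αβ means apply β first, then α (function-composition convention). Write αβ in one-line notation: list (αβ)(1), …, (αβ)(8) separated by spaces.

5 8 6 7 2 4 1 3

For each element, apply β then α: 1 → 2 → 5; 2 → 6 → 8; 3 → 4 → 6; 4 → 3 → 7; 5 → 5 → 2; 6 → 8 → 4; 7 → 1 → 1; 8 → 7 → 3.
So αβ in one-line form is 5 8 6 7 2 4 1 3.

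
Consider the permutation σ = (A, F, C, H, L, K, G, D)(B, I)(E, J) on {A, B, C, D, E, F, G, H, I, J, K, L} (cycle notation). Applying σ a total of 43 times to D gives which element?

C

D lies in the 8-cycle (A, F, C, H, L, K, G, D).
Powers repeat with period 8 on this cycle, and 43 mod 8 = 3, so σ^43(D) = σ^3(D).
Stepping 3 places around the cycle: D → A → F → C.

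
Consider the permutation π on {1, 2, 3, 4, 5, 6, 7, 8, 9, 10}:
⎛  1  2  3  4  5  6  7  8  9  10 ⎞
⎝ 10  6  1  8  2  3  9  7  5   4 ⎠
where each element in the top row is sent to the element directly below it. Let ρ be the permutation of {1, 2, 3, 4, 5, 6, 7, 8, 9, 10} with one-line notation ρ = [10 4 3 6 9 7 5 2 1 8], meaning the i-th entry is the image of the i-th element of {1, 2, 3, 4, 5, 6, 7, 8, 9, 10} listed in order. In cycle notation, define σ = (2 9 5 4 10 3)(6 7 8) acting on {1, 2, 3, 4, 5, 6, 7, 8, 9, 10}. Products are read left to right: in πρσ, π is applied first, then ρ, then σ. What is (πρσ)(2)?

Chase 2: π(2) = 6; ρ(6) = 7; σ(7) = 8. Hence (πρσ)(2) = 8.

8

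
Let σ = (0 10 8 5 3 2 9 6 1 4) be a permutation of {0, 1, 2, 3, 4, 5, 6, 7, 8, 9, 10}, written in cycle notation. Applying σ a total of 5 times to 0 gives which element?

0 lies in the 10-cycle (0 10 8 5 3 2 9 6 1 4).
Stepping 5 places around the cycle: 0 → 10 → 8 → 5 → 3 → 2.

2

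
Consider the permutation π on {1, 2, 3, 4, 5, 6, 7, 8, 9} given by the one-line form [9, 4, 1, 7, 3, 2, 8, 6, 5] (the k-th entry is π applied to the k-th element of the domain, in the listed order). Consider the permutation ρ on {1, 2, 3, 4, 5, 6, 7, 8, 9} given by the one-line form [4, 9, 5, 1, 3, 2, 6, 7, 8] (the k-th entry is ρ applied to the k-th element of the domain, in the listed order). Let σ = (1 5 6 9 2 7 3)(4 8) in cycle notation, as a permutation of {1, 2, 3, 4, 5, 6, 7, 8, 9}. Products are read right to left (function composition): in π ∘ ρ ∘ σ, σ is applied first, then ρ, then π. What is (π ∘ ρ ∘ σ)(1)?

1

(π ∘ ρ ∘ σ)(1) = π(ρ(σ(1))). σ(1) = 5, then ρ(5) = 3, then π(3) = 1, so the result is 1.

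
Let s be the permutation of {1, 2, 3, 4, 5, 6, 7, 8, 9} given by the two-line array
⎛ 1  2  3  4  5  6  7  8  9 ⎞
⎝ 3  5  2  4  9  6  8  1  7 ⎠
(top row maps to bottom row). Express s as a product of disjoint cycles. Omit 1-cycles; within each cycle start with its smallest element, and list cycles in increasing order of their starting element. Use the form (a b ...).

(1 3 2 5 9 7 8)

Start at 1 and follow images: 1 → 3 → 2 → 5 → 9 → 7 → 8 → 1, giving the cycle (1 3 2 5 9 7 8).
Repeating from the next unused element and collecting all non-trivial cycles gives (1 3 2 5 9 7 8).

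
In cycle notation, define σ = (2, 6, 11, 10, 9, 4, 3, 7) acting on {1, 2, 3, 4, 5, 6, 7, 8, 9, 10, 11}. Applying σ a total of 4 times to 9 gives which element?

9 lies in the 8-cycle (2, 6, 11, 10, 9, 4, 3, 7).
Stepping 4 places around the cycle: 9 → 4 → 3 → 7 → 2.

2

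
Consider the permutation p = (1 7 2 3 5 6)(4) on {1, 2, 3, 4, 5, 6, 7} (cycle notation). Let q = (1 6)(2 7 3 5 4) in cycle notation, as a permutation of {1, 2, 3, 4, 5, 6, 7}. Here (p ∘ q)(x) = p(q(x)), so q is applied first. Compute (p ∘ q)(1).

1

First apply q: q(1) = 6, then p(6) = 1. Thus (p ∘ q)(1) = 1.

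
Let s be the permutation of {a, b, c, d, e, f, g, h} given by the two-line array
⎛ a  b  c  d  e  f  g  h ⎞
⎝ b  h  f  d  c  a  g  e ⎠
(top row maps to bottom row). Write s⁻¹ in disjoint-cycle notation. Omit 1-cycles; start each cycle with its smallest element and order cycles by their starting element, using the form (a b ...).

(a f c e h b)

First write s in disjoint cycles: (a b h e c f).
Reversing each cycle (and rotating so the smallest element leads) gives s⁻¹ = (a f c e h b).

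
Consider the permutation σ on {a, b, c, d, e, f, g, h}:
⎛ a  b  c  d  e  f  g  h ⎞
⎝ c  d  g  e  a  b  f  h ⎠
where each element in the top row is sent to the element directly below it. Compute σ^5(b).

Tracing b → d → … returns to b after 7 steps, so b lies in a 7-cycle (a c g f b d e).
Advancing 5 steps from b: b → d → e → a → c → g.

g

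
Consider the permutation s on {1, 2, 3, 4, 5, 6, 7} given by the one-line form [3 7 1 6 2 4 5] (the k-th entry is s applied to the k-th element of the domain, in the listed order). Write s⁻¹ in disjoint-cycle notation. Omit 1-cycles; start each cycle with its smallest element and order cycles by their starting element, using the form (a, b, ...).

First write s in disjoint cycles: (1, 3)(2, 7, 5)(4, 6).
The inverse reverses every cycle; in canonical form, s⁻¹ = (1, 3)(2, 5, 7)(4, 6).

(1, 3)(2, 5, 7)(4, 6)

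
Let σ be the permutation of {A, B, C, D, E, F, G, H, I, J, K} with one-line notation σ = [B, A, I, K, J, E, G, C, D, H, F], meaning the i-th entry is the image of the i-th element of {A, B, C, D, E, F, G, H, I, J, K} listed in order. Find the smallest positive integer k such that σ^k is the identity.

Writing σ as disjoint cycles, the cycle lengths are 8, 2, 1.
The order of σ is the least common multiple of its cycle lengths: lcm(8, 2) = 8.

8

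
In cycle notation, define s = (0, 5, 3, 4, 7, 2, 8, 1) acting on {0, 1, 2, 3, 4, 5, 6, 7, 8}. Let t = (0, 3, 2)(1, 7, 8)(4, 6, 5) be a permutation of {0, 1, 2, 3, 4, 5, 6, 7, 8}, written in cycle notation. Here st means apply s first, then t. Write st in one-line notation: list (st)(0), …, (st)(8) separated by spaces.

(st)(x) = t(s(x)). Computing each image: t(s(0)) = t(5) = 4, t(s(1)) = t(0) = 3, t(s(2)) = t(8) = 1, t(s(3)) = t(4) = 6, t(s(4)) = t(7) = 8, t(s(5)) = t(3) = 2, t(s(6)) = t(6) = 5, t(s(7)) = t(2) = 0, t(s(8)) = t(1) = 7.
Hence st = [4 3 1 6 8 2 5 0 7].

4 3 1 6 8 2 5 0 7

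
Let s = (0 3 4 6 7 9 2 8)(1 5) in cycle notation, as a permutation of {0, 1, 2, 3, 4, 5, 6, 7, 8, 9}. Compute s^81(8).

8 lies in the 8-cycle (0 3 4 6 7 9 2 8).
Since the cycle has length 8, s^81 acts on it the same as s^1 (81 mod 8 = 1).
Stepping 1 place around the cycle: 8 → 0.

0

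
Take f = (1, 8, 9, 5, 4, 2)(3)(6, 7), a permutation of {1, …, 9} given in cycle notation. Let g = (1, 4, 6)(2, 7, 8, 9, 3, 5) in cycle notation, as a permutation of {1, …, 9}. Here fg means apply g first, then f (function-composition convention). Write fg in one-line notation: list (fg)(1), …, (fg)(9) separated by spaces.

2 6 4 7 1 8 9 5 3

(fg)(x) = f(g(x)). Computing each image: f(g(1)) = f(4) = 2, f(g(2)) = f(7) = 6, f(g(3)) = f(5) = 4, f(g(4)) = f(6) = 7, f(g(5)) = f(2) = 1, f(g(6)) = f(1) = 8, f(g(7)) = f(8) = 9, f(g(8)) = f(9) = 5, f(g(9)) = f(3) = 3.
Hence fg = [2 6 4 7 1 8 9 5 3].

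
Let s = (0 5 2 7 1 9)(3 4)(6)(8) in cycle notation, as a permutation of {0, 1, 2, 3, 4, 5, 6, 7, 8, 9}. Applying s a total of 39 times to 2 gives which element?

9

2 lies in the 6-cycle (0 5 2 7 1 9).
Since the cycle has length 6, s^39 acts on it the same as s^3 (39 mod 6 = 3).
Stepping 3 places around the cycle: 2 → 7 → 1 → 9.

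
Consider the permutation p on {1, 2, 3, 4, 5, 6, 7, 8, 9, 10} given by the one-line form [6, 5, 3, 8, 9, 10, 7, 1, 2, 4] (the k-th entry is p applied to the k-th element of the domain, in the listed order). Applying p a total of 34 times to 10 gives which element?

6

Tracing 10 → 4 → … returns to 10 after 5 steps, so 10 lies in a 5-cycle (1 6 10 4 8).
Since the cycle has length 5, p^34 acts on it the same as p^4 (34 mod 5 = 4).
Stepping 4 places around the cycle: 10 → 4 → 8 → 1 → 6.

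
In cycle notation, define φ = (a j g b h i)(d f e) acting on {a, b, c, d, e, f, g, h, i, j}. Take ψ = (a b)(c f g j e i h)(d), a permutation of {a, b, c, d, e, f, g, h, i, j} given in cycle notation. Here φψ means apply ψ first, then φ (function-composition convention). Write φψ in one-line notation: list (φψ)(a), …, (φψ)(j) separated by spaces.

Chase each element through ψ then φ: a → b → h; b → a → j; c → f → e; d → d → f; e → i → a; f → g → b; g → j → g; h → c → c; i → h → i; j → e → d.
So φψ in one-line form is h j e f a b g c i d.

h j e f a b g c i d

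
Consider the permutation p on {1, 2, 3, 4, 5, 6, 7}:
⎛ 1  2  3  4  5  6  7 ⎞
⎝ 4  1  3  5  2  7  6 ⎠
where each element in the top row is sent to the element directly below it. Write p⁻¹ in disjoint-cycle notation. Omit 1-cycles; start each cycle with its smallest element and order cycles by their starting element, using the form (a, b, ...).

First write p in disjoint cycles: (1, 4, 5, 2)(6, 7).
Reversing each cycle (and rotating so the smallest element leads) gives p⁻¹ = (1, 2, 5, 4)(6, 7).

(1, 2, 5, 4)(6, 7)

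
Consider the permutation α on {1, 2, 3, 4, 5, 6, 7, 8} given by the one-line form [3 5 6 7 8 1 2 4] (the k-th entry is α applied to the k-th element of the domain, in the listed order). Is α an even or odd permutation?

even

In disjoint-cycle form the cycle lengths are 5, 3.
A cycle is odd iff its length is even; α has 0 even-length cycles, so sgn(α) = (−1)^0 and α is even.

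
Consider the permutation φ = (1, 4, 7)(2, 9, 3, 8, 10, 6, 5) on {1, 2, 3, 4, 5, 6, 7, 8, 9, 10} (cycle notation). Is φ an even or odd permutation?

even

The cycle lengths are 7, 3.
A cycle of length ℓ contributes ℓ−1 transpositions, so φ is a product of 6 + 2 = 8 transpositions — even.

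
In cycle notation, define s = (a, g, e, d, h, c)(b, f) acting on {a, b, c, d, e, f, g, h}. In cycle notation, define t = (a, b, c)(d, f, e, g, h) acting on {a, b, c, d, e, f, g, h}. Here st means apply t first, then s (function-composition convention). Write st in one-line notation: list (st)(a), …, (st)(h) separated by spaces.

f a g b e d c h

(st)(x) = s(t(x)). Computing each image: s(t(a)) = s(b) = f, s(t(b)) = s(c) = a, s(t(c)) = s(a) = g, s(t(d)) = s(f) = b, s(t(e)) = s(g) = e, s(t(f)) = s(e) = d, s(t(g)) = s(h) = c, s(t(h)) = s(d) = h.
Hence st = [f a g b e d c h].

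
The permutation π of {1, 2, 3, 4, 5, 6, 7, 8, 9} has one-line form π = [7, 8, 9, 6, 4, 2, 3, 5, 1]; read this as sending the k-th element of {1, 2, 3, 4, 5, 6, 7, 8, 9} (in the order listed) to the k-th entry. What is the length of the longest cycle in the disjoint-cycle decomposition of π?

Decomposing into disjoint cycles gives (1, 7, 3, 9)(2, 8, 5, 4, 6); the longest has length 5.

5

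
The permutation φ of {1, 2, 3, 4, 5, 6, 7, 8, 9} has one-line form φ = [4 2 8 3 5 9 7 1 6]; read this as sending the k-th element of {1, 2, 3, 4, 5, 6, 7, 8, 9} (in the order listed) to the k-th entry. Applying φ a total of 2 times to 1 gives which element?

3

Tracing 1 → 4 → … returns to 1 after 4 steps, so 1 lies in a 4-cycle (1, 4, 3, 8).
Advancing 2 steps from 1: 1 → 4 → 3.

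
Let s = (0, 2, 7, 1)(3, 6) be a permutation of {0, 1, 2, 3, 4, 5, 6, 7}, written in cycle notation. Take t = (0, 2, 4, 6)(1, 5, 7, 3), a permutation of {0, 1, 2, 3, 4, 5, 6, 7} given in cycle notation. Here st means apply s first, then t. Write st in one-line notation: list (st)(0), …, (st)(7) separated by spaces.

4 2 3 0 6 7 1 5

For each element, apply s then t: 0 → 2 → 4; 1 → 0 → 2; 2 → 7 → 3; 3 → 6 → 0; 4 → 4 → 6; 5 → 5 → 7; 6 → 3 → 1; 7 → 1 → 5.
Collecting the images, st = [4 2 3 0 6 7 1 5].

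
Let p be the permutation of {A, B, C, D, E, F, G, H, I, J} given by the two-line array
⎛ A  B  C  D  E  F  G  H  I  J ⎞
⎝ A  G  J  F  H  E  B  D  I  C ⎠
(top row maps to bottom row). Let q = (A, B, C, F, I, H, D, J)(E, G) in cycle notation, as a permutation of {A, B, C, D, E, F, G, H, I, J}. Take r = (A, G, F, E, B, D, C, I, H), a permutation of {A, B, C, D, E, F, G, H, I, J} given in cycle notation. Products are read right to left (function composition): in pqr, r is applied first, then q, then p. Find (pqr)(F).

Apply the permutations in order: r(F) = E, then q(E) = G, then p(G) = B. So (pqr)(F) = B.

B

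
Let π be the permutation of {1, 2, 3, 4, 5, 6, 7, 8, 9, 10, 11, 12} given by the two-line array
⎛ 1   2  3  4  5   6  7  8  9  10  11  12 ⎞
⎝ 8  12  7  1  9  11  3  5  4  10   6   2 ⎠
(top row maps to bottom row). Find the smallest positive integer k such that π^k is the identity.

Writing π as disjoint cycles, the cycle lengths are 5, 2, 2, 2, 1.
The order of π is the least common multiple of its cycle lengths: lcm(5, 2, 2, 2) = 10.

10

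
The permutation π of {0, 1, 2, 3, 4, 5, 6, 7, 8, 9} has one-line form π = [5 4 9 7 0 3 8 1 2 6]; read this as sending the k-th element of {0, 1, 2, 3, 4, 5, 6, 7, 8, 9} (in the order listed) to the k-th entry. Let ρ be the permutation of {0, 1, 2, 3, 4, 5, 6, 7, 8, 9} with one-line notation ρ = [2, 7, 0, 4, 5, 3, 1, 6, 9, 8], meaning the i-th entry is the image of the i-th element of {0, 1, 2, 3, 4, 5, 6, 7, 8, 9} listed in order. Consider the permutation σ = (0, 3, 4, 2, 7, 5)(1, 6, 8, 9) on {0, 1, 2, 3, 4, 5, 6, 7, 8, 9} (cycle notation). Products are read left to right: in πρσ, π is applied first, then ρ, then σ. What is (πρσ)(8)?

(πρσ)(8) = σ(ρ(π(8))). π(8) = 2, then ρ(2) = 0, then σ(0) = 3, so the result is 3.

3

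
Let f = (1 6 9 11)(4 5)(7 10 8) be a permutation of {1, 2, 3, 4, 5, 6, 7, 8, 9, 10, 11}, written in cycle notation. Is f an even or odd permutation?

The cycle lengths are 4, 3, 2, 1, 1.
A cycle is odd iff its length is even; f has 2 even-length cycles, so sgn(f) = (−1)^2 and f is even.

even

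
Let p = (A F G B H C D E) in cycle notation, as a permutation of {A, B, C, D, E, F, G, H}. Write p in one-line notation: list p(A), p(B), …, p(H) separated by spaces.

Reading each image from the cycles: A→F, B→H, C→D, D→E, E→A, F→G, G→B, H→C.
Listing these in domain order gives F H D E A G B C.

F H D E A G B C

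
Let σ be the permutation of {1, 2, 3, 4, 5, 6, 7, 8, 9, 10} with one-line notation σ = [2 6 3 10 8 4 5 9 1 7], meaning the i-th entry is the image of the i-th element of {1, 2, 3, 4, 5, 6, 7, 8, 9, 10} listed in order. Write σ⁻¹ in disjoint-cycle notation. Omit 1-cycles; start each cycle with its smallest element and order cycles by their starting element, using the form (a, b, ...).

(1, 9, 8, 5, 7, 10, 4, 6, 2)

First write σ in disjoint cycles: (1, 2, 6, 4, 10, 7, 5, 8, 9).
Reversing each cycle (and rotating so the smallest element leads) gives σ⁻¹ = (1, 9, 8, 5, 7, 10, 4, 6, 2).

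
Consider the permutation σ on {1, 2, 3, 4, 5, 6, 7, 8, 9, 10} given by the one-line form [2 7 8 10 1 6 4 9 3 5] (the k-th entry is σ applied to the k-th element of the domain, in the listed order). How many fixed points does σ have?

The fixed points (elements with σ(x) = x) are {6}, so there is 1.

1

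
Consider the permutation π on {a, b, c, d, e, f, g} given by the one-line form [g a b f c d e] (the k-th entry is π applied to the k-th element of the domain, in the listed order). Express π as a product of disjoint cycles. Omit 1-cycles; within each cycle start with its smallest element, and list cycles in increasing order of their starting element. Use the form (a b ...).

(a g e c b)(d f)

Start at a and follow images: a → g → e → c → b → a, giving the cycle (a g e c b).
Repeating from the next unused element and collecting all non-trivial cycles gives (a g e c b)(d f).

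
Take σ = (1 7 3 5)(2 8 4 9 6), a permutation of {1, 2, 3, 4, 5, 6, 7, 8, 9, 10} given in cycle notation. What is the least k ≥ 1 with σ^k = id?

The disjoint cycles have lengths 5, 4, 1.
Since disjoint cycles commute, ord(σ) = lcm(5, 4) = 20.

20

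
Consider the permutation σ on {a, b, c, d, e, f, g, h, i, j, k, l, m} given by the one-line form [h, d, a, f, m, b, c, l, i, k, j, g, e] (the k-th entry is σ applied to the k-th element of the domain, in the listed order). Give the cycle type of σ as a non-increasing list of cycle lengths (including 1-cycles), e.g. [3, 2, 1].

The disjoint cycles are (a h l g c)(b d f)(e m)(i)(j k), with lengths 5, 3, 2, 2, 1 in non-increasing order.

[5, 3, 2, 2, 1]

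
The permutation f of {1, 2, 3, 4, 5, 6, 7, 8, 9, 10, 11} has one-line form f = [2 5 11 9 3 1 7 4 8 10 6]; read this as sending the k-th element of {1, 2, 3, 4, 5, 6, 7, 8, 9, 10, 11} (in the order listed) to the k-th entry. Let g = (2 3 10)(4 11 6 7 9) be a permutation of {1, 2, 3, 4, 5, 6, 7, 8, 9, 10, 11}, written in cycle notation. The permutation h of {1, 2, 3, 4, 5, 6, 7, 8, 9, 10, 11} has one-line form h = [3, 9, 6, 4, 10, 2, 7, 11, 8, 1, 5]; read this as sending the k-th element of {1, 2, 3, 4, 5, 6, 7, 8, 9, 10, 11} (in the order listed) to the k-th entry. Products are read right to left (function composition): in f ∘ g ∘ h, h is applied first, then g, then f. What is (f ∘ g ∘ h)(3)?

7

Chase 3: h(3) = 6; g(6) = 7; f(7) = 7. Hence (f ∘ g ∘ h)(3) = 7.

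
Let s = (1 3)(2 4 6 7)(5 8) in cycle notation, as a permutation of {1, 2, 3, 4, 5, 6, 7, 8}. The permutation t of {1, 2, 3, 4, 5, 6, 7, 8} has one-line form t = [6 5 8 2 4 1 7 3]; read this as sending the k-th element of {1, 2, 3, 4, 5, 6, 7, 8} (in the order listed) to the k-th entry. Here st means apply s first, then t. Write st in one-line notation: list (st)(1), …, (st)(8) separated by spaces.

For each element, apply s then t: 1 → 3 → 8; 2 → 4 → 2; 3 → 1 → 6; 4 → 6 → 1; 5 → 8 → 3; 6 → 7 → 7; 7 → 2 → 5; 8 → 5 → 4.
Collecting the images, st = [8 2 6 1 3 7 5 4].

8 2 6 1 3 7 5 4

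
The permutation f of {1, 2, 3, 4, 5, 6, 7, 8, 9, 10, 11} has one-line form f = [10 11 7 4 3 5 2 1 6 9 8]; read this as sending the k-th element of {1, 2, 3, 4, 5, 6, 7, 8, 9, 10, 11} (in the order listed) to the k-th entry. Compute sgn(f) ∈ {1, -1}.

In disjoint-cycle form the cycle lengths are 10, 1.
A cycle is odd iff its length is even; f has 1 even-length cycle, so sgn(f) = (−1)^1 and f is odd.

-1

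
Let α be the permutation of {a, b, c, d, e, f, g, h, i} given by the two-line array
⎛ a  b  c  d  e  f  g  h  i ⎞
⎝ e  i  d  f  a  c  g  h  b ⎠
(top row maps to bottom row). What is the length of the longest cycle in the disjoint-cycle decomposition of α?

Decomposing into disjoint cycles gives (a, e)(b, i)(c, d, f); the longest has length 3.

3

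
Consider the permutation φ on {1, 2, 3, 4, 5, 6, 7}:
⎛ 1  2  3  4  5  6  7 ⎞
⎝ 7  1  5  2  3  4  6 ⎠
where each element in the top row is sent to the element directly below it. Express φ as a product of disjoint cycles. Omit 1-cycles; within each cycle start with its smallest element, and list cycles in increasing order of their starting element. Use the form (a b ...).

Start at 1 and follow images: 1 → 7 → 6 → 4 → 2 → 1, giving the cycle (1 7 6 4 2).
Continuing from each remaining unvisited element yields (1 7 6 4 2)(3 5).

(1 7 6 4 2)(3 5)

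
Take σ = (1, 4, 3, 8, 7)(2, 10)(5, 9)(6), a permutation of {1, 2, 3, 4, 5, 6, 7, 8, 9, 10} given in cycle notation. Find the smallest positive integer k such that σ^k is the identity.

10

The disjoint cycles have lengths 5, 2, 2, 1.
The order is lcm(5, 2, 2) = 10.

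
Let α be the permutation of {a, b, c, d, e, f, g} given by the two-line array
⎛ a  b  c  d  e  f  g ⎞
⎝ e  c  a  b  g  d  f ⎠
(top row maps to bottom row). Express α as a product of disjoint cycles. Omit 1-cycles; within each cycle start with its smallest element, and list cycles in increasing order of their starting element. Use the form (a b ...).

(a e g f d b c)

From a: a → e → g → f → d → b → c → a, closing the cycle (a e g f d b c).
Continuing from each remaining unvisited element yields (a e g f d b c).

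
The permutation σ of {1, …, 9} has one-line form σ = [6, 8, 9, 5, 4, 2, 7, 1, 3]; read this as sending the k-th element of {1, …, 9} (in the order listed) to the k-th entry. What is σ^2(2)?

Tracing 2 → 8 → … returns to 2 after 4 steps, so 2 lies in a 4-cycle (1, 6, 2, 8).
Stepping 2 places around the cycle: 2 → 8 → 1.

1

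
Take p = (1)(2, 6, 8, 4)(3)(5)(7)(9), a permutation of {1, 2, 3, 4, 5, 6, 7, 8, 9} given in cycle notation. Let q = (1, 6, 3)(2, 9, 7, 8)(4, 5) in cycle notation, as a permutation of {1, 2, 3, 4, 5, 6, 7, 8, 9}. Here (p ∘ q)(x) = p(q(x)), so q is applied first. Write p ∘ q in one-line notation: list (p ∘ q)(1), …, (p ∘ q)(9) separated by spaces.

8 9 1 5 2 3 4 6 7

(p ∘ q)(x) = p(q(x)). Computing each image: p(q(1)) = p(6) = 8, p(q(2)) = p(9) = 9, p(q(3)) = p(1) = 1, p(q(4)) = p(5) = 5, p(q(5)) = p(4) = 2, p(q(6)) = p(3) = 3, p(q(7)) = p(8) = 4, p(q(8)) = p(2) = 6, p(q(9)) = p(7) = 7.
Hence p ∘ q = [8 9 1 5 2 3 4 6 7].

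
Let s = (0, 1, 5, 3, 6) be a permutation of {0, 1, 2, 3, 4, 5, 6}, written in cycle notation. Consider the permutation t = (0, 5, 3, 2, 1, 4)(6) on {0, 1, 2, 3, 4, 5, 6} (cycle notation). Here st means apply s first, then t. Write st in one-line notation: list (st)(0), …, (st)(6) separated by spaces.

4 3 1 6 0 2 5

For each element, apply s then t: 0 → 1 → 4; 1 → 5 → 3; 2 → 2 → 1; 3 → 6 → 6; 4 → 4 → 0; 5 → 3 → 2; 6 → 0 → 5.
Collecting the images, st = [4 3 1 6 0 2 5].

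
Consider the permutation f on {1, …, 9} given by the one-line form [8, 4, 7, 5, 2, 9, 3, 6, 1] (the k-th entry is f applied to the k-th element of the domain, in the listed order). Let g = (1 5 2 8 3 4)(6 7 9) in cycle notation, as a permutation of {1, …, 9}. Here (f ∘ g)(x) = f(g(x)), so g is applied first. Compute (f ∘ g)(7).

g(7) = 9, then f(9) = 1; composing gives (f ∘ g)(7) = 1.

1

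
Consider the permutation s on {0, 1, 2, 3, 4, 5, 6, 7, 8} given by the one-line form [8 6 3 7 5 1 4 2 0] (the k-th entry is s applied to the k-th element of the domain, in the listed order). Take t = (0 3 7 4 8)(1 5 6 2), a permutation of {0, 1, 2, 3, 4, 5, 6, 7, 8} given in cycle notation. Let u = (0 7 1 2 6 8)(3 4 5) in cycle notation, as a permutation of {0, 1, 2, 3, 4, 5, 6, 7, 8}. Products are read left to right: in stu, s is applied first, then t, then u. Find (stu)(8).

Apply the permutations in order: s(8) = 0, then t(0) = 3, then u(3) = 4. So (stu)(8) = 4.

4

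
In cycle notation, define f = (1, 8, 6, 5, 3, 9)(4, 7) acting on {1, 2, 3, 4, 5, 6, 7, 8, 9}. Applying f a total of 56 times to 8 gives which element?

8 lies in the 6-cycle (1, 8, 6, 5, 3, 9).
On a 6-cycle, f^6 is the identity, so f^56 = f^2 there (56 ≡ 2 mod 6).
Advancing 2 steps from 8: 8 → 6 → 5.

5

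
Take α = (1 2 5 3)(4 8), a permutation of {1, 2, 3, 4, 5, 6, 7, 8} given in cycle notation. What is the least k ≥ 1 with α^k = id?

4

The cycle type of α is (4, 2, 1, 1).
Since disjoint cycles commute, ord(α) = lcm(4, 2) = 4.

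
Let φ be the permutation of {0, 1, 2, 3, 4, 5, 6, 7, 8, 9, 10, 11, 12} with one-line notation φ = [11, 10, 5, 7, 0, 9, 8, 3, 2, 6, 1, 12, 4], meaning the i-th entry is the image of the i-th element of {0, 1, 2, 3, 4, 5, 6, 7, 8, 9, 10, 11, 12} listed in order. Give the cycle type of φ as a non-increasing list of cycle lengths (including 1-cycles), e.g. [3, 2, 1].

[5, 4, 2, 2]

The disjoint cycles are (0 11 12 4)(1 10)(2 5 9 6 8)(3 7), with lengths 5, 4, 2, 2 in non-increasing order.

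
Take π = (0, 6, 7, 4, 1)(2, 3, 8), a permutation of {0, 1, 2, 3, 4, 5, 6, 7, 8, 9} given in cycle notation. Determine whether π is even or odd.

The cycle lengths are 5, 3, 1, 1.
A cycle is odd iff its length is even; π has 0 even-length cycles, so sgn(π) = (−1)^0 and π is even.

even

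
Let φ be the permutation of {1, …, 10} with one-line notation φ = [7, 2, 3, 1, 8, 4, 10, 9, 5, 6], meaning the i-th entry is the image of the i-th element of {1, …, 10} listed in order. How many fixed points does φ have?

2

The fixed points (elements with φ(x) = x) are {2, 3}, so there are 2.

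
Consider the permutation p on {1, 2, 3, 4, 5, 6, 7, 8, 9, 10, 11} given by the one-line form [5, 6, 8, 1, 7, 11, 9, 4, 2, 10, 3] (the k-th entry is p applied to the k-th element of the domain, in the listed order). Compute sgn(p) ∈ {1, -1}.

In disjoint-cycle form the cycle lengths are 10, 1.
A cycle is odd iff its length is even; p has 1 even-length cycle, so sgn(p) = (−1)^1 and p is odd.

-1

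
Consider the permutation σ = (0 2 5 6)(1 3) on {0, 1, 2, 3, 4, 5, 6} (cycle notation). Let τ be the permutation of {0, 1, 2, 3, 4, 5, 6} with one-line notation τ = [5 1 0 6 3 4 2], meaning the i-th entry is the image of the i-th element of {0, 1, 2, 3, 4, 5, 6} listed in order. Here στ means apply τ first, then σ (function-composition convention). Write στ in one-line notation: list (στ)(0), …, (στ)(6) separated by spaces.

For each element, apply τ then σ: 0 → 5 → 6; 1 → 1 → 3; 2 → 0 → 2; 3 → 6 → 0; 4 → 3 → 1; 5 → 4 → 4; 6 → 2 → 5.
So στ in one-line form is 6 3 2 0 1 4 5.

6 3 2 0 1 4 5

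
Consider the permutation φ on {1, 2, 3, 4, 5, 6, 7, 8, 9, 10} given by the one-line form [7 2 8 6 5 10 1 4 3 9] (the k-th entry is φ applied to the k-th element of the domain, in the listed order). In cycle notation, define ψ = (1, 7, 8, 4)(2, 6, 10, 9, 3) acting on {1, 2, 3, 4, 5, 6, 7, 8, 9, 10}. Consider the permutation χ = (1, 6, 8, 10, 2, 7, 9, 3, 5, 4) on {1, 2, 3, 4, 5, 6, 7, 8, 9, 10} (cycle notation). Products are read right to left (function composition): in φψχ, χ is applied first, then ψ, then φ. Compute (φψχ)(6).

6

Apply the permutations in order: χ(6) = 8, then ψ(8) = 4, then φ(4) = 6. So (φψχ)(6) = 6.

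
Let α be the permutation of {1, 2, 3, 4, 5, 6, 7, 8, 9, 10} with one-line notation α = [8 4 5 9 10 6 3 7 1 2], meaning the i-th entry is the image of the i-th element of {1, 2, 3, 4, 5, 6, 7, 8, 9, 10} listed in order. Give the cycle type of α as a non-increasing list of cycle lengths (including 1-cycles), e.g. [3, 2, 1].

[9, 1]

The disjoint cycles are (1 8 7 3 5 10 2 4 9)(6), with lengths 9, 1 in non-increasing order.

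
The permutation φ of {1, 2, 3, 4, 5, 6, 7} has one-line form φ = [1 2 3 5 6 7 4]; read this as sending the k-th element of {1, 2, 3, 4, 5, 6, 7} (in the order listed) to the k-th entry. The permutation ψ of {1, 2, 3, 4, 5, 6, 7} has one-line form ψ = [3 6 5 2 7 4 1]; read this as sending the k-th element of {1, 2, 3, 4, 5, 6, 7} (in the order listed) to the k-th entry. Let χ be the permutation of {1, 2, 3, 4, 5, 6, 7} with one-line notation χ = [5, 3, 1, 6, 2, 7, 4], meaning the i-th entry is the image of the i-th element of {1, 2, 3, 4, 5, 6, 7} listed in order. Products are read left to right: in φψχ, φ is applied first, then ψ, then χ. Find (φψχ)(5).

6

Chase 5: φ(5) = 6; ψ(6) = 4; χ(4) = 6. Hence (φψχ)(5) = 6.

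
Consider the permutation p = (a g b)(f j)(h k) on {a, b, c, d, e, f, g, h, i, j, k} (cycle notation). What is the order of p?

6

The disjoint cycles have lengths 3, 2, 2, 1, 1, 1, 1.
Since disjoint cycles commute, ord(p) = lcm(3, 2, 2) = 6.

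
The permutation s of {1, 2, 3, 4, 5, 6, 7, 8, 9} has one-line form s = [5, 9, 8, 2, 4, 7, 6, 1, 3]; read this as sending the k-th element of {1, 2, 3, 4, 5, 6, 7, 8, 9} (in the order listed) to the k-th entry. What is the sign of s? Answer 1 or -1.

-1

In disjoint-cycle form the cycle lengths are 7, 2.
A cycle is odd iff its length is even; s has 1 even-length cycle, so sgn(s) = (−1)^1 and s is odd.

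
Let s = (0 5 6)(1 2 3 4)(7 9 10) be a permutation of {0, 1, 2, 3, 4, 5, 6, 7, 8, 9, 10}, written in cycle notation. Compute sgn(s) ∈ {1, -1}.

-1

The cycle lengths are 4, 3, 3, 1.
A cycle of length ℓ contributes ℓ−1 transpositions, so s is a product of 3 + 2 + 2 = 7 transpositions — odd.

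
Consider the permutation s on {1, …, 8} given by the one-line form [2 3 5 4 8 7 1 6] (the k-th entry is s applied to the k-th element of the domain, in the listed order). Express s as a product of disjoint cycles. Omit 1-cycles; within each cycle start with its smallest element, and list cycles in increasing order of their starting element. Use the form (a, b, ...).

From 1: 1 → 2 → 3 → 5 → 8 → 6 → 7 → 1, closing the cycle (1, 2, 3, 5, 8, 6, 7).
Repeating from the next unused element and collecting all non-trivial cycles gives (1, 2, 3, 5, 8, 6, 7).

(1, 2, 3, 5, 8, 6, 7)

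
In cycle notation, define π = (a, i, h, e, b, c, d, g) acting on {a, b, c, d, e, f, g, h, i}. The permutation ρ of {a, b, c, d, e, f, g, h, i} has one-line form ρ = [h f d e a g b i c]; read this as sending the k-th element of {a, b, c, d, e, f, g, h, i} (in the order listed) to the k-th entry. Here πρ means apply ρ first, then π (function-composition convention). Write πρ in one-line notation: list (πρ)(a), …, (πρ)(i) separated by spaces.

Chase each element through ρ then π: a → h → e; b → f → f; c → d → g; d → e → b; e → a → i; f → g → a; g → b → c; h → i → h; i → c → d.
Collecting the images, πρ = [e f g b i a c h d].

e f g b i a c h d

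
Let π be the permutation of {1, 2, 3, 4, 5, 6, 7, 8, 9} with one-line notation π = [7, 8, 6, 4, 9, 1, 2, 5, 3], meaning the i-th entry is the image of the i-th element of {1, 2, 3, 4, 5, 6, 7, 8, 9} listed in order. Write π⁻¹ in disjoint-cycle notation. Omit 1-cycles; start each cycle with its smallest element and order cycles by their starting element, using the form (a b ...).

The cycle decomposition of π is (1 7 2 8 5 9 3 6).
Reversing each cycle (and rotating so the smallest element leads) gives π⁻¹ = (1 6 3 9 5 8 2 7).

(1 6 3 9 5 8 2 7)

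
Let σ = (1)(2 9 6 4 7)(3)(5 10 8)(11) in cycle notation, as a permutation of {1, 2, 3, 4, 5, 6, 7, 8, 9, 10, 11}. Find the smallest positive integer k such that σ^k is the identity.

The cycle type of σ is (5, 3, 1, 1, 1).
Since disjoint cycles commute, ord(σ) = lcm(5, 3) = 15.

15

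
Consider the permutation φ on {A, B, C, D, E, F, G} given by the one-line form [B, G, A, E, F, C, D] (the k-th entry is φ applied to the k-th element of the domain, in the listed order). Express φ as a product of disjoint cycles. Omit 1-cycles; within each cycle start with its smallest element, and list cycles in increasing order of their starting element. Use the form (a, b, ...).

From A: A → B → G → D → E → F → C → A, closing the cycle (A, B, G, D, E, F, C).
Repeating from the next unused element and collecting all non-trivial cycles gives (A, B, G, D, E, F, C).

(A, B, G, D, E, F, C)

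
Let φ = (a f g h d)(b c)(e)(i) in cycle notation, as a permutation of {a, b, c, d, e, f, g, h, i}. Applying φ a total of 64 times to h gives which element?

g

h lies in the 5-cycle (a f g h d).
Since the cycle has length 5, φ^64 acts on it the same as φ^4 (64 mod 5 = 4).
Advancing 4 steps from h: h → d → a → f → g.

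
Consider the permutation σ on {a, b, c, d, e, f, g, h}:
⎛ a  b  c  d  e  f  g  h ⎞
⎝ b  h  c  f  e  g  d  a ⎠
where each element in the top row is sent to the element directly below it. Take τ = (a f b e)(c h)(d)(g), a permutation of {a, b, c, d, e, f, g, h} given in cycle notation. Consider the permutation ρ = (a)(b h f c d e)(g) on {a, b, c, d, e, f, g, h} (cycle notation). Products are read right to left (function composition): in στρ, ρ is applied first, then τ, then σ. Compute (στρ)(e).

e

Apply the permutations in order: ρ(e) = b, then τ(b) = e, then σ(e) = e. So (στρ)(e) = e.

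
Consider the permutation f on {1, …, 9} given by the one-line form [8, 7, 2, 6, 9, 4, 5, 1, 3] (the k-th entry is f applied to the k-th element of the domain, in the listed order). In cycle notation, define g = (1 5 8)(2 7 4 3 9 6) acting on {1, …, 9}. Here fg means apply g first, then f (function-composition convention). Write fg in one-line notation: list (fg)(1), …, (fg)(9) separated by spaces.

9 5 3 2 1 7 6 8 4

(fg)(x) = f(g(x)). Computing each image: f(g(1)) = f(5) = 9, f(g(2)) = f(7) = 5, f(g(3)) = f(9) = 3, f(g(4)) = f(3) = 2, f(g(5)) = f(8) = 1, f(g(6)) = f(2) = 7, f(g(7)) = f(4) = 6, f(g(8)) = f(1) = 8, f(g(9)) = f(6) = 4.
Hence fg = [9 5 3 2 1 7 6 8 4].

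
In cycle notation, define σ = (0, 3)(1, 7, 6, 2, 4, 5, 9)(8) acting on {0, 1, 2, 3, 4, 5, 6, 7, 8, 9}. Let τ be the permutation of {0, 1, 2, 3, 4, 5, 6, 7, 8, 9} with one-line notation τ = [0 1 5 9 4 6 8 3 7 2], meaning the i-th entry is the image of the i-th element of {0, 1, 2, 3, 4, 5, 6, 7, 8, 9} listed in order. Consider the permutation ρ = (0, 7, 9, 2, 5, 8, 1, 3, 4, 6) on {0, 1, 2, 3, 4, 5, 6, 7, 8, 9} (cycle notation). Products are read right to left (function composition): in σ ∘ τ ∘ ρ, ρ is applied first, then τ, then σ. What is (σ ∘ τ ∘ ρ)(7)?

4

(σ ∘ τ ∘ ρ)(7) = σ(τ(ρ(7))). ρ(7) = 9, then τ(9) = 2, then σ(2) = 4, so the result is 4.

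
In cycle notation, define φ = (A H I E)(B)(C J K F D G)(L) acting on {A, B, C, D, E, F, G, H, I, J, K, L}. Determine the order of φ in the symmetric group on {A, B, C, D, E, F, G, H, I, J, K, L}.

12

The disjoint cycles have lengths 6, 4, 1, 1.
Since disjoint cycles commute, ord(φ) = lcm(6, 4) = 12.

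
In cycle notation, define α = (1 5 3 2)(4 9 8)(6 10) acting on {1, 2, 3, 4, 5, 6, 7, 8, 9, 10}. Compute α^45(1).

1 lies in the 4-cycle (1 5 3 2).
Powers repeat with period 4 on this cycle, and 45 mod 4 = 1, so α^45(1) = α^1(1).
Advancing 1 step from 1: 1 → 5.

5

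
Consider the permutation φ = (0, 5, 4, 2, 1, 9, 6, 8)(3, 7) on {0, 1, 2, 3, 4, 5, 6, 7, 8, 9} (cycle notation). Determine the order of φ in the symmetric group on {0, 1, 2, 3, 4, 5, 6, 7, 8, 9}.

The cycle type of φ is (8, 2).
Since disjoint cycles commute, ord(φ) = lcm(8, 2) = 8.

8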